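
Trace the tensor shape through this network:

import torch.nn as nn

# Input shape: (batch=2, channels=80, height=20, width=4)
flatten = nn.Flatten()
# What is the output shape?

Input shape: (2, 80, 20, 4)
Output shape: (2, 6400)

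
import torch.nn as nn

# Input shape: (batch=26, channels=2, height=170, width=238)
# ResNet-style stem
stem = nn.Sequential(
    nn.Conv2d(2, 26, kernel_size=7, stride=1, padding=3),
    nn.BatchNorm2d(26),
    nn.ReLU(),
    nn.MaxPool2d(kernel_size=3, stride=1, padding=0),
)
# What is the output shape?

Input shape: (26, 2, 170, 238)
  -> after Conv2d 7x7 stride=1: (26, 26, 170, 238)
Output shape: (26, 26, 168, 236)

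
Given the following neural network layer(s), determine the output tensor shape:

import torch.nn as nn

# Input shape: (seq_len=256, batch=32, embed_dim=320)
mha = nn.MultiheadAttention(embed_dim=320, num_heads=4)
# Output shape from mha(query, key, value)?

Input shape: (256, 32, 320)
Output shape: (256, 32, 320)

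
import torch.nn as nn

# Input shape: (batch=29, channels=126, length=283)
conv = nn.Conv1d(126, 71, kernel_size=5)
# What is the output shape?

Input shape: (29, 126, 283)
Output shape: (29, 71, 279)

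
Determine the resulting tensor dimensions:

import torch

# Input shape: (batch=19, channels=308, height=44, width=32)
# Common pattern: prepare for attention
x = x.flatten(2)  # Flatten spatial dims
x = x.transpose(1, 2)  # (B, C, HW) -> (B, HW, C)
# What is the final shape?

Input shape: (19, 308, 44, 32)
  -> after flatten(2): (19, 308, 1408)
Output shape: (19, 1408, 308)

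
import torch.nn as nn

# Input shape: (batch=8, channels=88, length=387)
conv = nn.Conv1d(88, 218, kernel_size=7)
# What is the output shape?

Input shape: (8, 88, 387)
Output shape: (8, 218, 381)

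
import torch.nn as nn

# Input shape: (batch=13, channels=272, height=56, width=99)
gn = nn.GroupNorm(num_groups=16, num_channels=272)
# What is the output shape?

Input shape: (13, 272, 56, 99)
Output shape: (13, 272, 56, 99)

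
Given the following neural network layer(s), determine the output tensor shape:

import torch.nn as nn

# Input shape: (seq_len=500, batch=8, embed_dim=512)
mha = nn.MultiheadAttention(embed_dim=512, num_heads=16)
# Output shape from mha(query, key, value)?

Input shape: (500, 8, 512)
Output shape: (500, 8, 512)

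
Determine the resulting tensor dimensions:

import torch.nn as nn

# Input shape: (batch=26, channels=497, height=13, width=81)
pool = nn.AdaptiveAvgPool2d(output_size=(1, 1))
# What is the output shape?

Input shape: (26, 497, 13, 81)
Output shape: (26, 497, 1, 1)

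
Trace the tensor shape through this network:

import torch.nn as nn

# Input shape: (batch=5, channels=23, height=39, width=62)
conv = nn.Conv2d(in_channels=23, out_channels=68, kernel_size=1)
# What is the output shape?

Input shape: (5, 23, 39, 62)
Output shape: (5, 68, 39, 62)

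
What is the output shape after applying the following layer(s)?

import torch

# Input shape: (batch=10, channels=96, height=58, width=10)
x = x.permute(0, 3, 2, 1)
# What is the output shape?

Input shape: (10, 96, 58, 10)
Output shape: (10, 10, 58, 96)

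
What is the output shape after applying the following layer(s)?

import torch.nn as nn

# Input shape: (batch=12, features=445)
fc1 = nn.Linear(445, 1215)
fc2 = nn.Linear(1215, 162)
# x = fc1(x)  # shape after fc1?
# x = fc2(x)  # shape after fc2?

Input shape: (12, 445)
  -> after fc1: (12, 1215)
Output shape: (12, 162)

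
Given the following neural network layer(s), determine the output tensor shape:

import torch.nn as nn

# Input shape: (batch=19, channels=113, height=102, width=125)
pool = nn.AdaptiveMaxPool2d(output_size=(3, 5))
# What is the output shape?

Input shape: (19, 113, 102, 125)
Output shape: (19, 113, 3, 5)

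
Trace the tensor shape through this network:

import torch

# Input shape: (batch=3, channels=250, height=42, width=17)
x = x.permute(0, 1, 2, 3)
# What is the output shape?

Input shape: (3, 250, 42, 17)
Output shape: (3, 250, 42, 17)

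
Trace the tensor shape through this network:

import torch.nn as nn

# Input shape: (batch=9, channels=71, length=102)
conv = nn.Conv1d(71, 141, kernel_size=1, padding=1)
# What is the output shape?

Input shape: (9, 71, 102)
Output shape: (9, 141, 104)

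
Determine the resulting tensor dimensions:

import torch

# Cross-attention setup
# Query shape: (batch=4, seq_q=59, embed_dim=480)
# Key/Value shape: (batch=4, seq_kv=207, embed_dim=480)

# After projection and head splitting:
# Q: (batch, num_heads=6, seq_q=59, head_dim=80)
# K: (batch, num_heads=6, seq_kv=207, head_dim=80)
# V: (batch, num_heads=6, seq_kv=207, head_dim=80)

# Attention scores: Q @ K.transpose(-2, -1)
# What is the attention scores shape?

Input shape: (4, 59, 480)
Output shape: (4, 6, 59, 207)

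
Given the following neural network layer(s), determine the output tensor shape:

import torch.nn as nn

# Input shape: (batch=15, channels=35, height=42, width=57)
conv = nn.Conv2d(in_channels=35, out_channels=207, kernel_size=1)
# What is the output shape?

Input shape: (15, 35, 42, 57)
Output shape: (15, 207, 42, 57)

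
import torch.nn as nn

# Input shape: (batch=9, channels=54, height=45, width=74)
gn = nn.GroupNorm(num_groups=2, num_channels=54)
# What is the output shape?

Input shape: (9, 54, 45, 74)
Output shape: (9, 54, 45, 74)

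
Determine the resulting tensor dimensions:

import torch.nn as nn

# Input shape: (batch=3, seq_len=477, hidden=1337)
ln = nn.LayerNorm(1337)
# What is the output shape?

Input shape: (3, 477, 1337)
Output shape: (3, 477, 1337)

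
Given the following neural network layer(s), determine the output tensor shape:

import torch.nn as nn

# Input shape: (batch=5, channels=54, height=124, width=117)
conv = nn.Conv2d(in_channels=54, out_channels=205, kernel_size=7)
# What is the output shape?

Input shape: (5, 54, 124, 117)
Output shape: (5, 205, 118, 111)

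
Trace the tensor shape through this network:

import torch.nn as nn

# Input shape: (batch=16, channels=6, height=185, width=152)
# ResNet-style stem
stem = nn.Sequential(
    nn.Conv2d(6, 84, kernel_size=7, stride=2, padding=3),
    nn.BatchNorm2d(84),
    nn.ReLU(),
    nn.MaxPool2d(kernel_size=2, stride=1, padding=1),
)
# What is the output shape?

Input shape: (16, 6, 185, 152)
  -> after Conv2d 7x7 stride=2: (16, 84, 93, 76)
Output shape: (16, 84, 94, 77)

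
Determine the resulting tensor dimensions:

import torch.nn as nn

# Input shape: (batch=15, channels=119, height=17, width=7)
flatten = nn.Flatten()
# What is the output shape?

Input shape: (15, 119, 17, 7)
Output shape: (15, 14161)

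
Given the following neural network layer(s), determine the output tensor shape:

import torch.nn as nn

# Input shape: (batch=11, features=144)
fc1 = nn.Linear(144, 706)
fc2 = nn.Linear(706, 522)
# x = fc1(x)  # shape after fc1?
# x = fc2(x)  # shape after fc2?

Input shape: (11, 144)
  -> after fc1: (11, 706)
Output shape: (11, 522)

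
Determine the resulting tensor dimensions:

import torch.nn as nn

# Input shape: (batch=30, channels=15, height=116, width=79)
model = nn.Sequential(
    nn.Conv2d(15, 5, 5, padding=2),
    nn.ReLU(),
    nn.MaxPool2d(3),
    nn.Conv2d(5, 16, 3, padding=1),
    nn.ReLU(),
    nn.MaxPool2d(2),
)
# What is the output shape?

Input shape: (30, 15, 116, 79)
  -> after first Conv2d: (30, 5, 116, 79)
  -> after first MaxPool2d: (30, 5, 38, 26)
  -> after second Conv2d: (30, 16, 38, 26)
Output shape: (30, 16, 19, 13)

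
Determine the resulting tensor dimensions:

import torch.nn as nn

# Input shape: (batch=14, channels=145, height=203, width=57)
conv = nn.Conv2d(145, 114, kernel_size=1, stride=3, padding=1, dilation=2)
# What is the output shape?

Input shape: (14, 145, 203, 57)
Output shape: (14, 114, 69, 20)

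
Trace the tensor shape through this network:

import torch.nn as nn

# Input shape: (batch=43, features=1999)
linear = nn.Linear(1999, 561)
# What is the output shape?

Input shape: (43, 1999)
Output shape: (43, 561)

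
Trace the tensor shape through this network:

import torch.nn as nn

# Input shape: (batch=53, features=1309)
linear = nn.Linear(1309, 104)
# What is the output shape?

Input shape: (53, 1309)
Output shape: (53, 104)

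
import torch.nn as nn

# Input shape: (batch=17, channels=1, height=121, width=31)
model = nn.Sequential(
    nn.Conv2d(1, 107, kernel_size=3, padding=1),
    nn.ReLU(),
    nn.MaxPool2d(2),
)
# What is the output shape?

Input shape: (17, 1, 121, 31)
  -> after Conv2d: (17, 107, 121, 31)
  -> after ReLU: (17, 107, 121, 31)
Output shape: (17, 107, 60, 15)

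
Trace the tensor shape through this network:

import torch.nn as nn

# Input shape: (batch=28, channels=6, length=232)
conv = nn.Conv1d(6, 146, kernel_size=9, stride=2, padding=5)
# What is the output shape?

Input shape: (28, 6, 232)
Output shape: (28, 146, 117)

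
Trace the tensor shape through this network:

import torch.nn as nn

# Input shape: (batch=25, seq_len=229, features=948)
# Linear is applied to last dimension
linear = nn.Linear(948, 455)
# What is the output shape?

Input shape: (25, 229, 948)
Output shape: (25, 229, 455)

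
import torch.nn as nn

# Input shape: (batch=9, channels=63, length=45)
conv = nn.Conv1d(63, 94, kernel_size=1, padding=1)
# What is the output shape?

Input shape: (9, 63, 45)
Output shape: (9, 94, 47)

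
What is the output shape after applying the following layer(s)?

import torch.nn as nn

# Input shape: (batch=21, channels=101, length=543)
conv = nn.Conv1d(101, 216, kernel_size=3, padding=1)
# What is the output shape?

Input shape: (21, 101, 543)
Output shape: (21, 216, 543)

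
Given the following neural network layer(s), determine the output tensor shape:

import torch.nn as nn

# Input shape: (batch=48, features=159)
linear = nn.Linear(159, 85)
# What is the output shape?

Input shape: (48, 159)
Output shape: (48, 85)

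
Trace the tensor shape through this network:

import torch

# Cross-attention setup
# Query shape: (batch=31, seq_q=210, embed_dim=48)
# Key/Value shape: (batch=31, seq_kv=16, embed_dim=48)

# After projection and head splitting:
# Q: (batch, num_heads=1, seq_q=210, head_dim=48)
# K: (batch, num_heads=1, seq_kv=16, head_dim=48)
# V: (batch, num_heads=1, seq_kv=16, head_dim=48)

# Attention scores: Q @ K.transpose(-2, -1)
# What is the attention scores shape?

Input shape: (31, 210, 48)
Output shape: (31, 1, 210, 16)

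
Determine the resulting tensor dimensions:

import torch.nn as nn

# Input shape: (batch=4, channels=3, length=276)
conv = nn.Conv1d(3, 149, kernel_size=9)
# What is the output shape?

Input shape: (4, 3, 276)
Output shape: (4, 149, 268)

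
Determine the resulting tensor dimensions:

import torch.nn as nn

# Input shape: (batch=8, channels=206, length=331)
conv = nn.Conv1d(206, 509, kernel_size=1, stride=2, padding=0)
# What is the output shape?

Input shape: (8, 206, 331)
Output shape: (8, 509, 166)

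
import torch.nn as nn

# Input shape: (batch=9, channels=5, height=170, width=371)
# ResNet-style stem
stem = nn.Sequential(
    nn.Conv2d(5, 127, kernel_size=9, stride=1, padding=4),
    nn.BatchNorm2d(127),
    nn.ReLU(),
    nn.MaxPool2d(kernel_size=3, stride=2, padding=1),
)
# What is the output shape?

Input shape: (9, 5, 170, 371)
  -> after Conv2d 9x9 stride=1: (9, 127, 170, 371)
Output shape: (9, 127, 85, 186)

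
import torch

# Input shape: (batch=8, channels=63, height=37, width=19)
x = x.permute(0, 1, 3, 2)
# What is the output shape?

Input shape: (8, 63, 37, 19)
Output shape: (8, 63, 19, 37)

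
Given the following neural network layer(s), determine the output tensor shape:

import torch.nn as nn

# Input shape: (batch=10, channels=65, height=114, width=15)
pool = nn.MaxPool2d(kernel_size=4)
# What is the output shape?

Input shape: (10, 65, 114, 15)
Output shape: (10, 65, 28, 3)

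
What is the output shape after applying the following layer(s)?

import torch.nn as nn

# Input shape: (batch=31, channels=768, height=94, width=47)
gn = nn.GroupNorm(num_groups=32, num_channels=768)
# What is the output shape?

Input shape: (31, 768, 94, 47)
Output shape: (31, 768, 94, 47)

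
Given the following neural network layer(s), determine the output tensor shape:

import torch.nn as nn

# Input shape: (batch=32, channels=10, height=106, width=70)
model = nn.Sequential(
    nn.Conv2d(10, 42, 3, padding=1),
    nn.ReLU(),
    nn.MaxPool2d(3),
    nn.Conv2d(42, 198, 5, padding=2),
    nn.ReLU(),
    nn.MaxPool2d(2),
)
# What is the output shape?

Input shape: (32, 10, 106, 70)
  -> after first Conv2d: (32, 42, 106, 70)
  -> after first MaxPool2d: (32, 42, 35, 23)
  -> after second Conv2d: (32, 198, 35, 23)
Output shape: (32, 198, 17, 11)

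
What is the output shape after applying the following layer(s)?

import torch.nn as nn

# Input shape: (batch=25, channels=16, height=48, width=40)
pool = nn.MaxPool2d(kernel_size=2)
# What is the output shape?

Input shape: (25, 16, 48, 40)
Output shape: (25, 16, 24, 20)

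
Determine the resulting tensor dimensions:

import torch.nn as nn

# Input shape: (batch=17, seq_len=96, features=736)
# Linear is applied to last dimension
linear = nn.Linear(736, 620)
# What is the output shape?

Input shape: (17, 96, 736)
Output shape: (17, 96, 620)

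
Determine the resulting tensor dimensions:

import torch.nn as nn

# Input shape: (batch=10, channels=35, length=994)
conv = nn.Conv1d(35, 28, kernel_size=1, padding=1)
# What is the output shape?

Input shape: (10, 35, 994)
Output shape: (10, 28, 996)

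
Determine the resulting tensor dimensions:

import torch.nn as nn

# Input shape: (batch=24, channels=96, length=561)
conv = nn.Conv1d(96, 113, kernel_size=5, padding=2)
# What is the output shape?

Input shape: (24, 96, 561)
Output shape: (24, 113, 561)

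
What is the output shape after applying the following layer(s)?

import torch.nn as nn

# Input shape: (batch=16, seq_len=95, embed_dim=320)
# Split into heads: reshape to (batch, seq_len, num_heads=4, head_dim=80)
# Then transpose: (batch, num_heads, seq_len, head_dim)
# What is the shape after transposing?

Input shape: (16, 95, 320)
  -> after reshape: (16, 95, 4, 80)
Output shape: (16, 4, 95, 80)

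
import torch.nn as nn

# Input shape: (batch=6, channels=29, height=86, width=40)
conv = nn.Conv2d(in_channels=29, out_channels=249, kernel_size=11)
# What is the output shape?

Input shape: (6, 29, 86, 40)
Output shape: (6, 249, 76, 30)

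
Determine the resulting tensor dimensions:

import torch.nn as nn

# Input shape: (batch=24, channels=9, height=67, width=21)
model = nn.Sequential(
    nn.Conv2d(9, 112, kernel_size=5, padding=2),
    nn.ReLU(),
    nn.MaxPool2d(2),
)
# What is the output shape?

Input shape: (24, 9, 67, 21)
  -> after Conv2d: (24, 112, 67, 21)
  -> after ReLU: (24, 112, 67, 21)
Output shape: (24, 112, 33, 10)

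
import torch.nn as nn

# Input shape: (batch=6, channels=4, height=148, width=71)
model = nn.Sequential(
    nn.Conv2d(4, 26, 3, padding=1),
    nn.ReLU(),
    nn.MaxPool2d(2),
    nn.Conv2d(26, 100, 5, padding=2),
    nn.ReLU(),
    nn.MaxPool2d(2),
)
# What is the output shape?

Input shape: (6, 4, 148, 71)
  -> after first Conv2d: (6, 26, 148, 71)
  -> after first MaxPool2d: (6, 26, 74, 35)
  -> after second Conv2d: (6, 100, 74, 35)
Output shape: (6, 100, 37, 17)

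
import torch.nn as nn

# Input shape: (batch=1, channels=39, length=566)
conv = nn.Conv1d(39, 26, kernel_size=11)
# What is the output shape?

Input shape: (1, 39, 566)
Output shape: (1, 26, 556)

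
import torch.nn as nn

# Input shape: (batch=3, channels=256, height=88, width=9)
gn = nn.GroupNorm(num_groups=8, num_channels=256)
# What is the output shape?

Input shape: (3, 256, 88, 9)
Output shape: (3, 256, 88, 9)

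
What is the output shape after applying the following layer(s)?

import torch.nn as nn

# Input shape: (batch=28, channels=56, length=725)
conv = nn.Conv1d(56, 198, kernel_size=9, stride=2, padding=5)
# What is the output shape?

Input shape: (28, 56, 725)
Output shape: (28, 198, 364)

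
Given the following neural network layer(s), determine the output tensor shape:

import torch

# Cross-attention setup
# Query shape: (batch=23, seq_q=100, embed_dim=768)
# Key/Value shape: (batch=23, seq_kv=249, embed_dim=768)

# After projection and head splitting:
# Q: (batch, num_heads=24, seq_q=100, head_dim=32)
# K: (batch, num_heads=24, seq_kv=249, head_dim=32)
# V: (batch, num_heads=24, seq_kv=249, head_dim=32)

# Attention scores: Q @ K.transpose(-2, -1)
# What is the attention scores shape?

Input shape: (23, 100, 768)
Output shape: (23, 24, 100, 249)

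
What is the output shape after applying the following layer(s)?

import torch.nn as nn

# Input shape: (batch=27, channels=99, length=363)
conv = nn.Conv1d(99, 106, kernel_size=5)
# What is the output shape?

Input shape: (27, 99, 363)
Output shape: (27, 106, 359)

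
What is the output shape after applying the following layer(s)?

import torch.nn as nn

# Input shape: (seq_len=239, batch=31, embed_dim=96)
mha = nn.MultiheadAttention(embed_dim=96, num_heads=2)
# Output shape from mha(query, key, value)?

Input shape: (239, 31, 96)
Output shape: (239, 31, 96)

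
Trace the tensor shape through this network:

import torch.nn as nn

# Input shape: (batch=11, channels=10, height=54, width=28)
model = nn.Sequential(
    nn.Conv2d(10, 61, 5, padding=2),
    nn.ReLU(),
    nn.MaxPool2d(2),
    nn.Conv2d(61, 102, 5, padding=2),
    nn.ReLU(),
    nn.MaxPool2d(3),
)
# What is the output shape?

Input shape: (11, 10, 54, 28)
  -> after first Conv2d: (11, 61, 54, 28)
  -> after first MaxPool2d: (11, 61, 27, 14)
  -> after second Conv2d: (11, 102, 27, 14)
Output shape: (11, 102, 9, 4)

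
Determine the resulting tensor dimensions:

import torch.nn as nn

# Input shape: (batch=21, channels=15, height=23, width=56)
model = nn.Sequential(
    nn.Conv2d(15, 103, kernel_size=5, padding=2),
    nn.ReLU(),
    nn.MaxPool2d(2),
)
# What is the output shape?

Input shape: (21, 15, 23, 56)
  -> after Conv2d: (21, 103, 23, 56)
  -> after ReLU: (21, 103, 23, 56)
Output shape: (21, 103, 11, 28)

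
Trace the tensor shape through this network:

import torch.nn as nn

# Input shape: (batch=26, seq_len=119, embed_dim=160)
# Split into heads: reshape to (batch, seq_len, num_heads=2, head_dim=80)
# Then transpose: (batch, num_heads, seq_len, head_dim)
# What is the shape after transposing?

Input shape: (26, 119, 160)
  -> after reshape: (26, 119, 2, 80)
Output shape: (26, 2, 119, 80)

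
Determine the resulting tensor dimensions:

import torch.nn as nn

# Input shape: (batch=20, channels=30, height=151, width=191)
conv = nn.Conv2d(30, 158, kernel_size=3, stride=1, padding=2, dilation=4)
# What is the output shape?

Input shape: (20, 30, 151, 191)
Output shape: (20, 158, 147, 187)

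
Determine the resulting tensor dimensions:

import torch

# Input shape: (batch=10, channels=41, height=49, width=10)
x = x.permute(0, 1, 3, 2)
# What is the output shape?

Input shape: (10, 41, 49, 10)
Output shape: (10, 41, 10, 49)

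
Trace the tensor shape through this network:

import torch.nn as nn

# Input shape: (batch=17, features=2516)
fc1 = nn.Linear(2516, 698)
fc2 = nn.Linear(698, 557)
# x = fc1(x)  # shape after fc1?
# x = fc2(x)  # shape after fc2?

Input shape: (17, 2516)
  -> after fc1: (17, 698)
Output shape: (17, 557)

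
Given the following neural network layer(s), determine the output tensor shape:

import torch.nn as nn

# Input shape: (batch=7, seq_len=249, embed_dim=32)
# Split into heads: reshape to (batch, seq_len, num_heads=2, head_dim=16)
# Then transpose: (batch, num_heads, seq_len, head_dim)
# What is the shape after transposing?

Input shape: (7, 249, 32)
  -> after reshape: (7, 249, 2, 16)
Output shape: (7, 2, 249, 16)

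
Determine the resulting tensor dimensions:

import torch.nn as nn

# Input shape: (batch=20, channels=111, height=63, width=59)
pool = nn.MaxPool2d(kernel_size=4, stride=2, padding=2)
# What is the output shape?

Input shape: (20, 111, 63, 59)
Output shape: (20, 111, 32, 30)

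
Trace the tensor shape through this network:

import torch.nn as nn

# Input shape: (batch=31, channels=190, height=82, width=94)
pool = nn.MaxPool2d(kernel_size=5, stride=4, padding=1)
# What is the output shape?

Input shape: (31, 190, 82, 94)
Output shape: (31, 190, 20, 23)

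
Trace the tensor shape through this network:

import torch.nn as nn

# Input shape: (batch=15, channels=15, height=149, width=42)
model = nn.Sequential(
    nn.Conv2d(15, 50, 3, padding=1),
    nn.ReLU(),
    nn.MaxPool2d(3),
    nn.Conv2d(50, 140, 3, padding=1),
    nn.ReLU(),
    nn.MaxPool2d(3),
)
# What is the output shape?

Input shape: (15, 15, 149, 42)
  -> after first Conv2d: (15, 50, 149, 42)
  -> after first MaxPool2d: (15, 50, 49, 14)
  -> after second Conv2d: (15, 140, 49, 14)
Output shape: (15, 140, 16, 4)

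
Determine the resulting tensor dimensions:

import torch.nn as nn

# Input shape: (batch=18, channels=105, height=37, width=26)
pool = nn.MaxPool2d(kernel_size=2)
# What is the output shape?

Input shape: (18, 105, 37, 26)
Output shape: (18, 105, 18, 13)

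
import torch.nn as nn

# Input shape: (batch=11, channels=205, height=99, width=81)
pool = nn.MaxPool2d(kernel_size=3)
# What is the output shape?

Input shape: (11, 205, 99, 81)
Output shape: (11, 205, 33, 27)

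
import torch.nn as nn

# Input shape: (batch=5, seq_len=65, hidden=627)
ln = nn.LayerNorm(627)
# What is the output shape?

Input shape: (5, 65, 627)
Output shape: (5, 65, 627)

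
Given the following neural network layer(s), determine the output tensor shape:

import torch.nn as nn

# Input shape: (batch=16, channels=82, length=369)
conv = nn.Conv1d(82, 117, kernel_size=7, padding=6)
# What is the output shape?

Input shape: (16, 82, 369)
Output shape: (16, 117, 375)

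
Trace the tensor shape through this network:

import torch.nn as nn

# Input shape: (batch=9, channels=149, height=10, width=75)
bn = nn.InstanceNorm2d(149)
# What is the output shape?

Input shape: (9, 149, 10, 75)
Output shape: (9, 149, 10, 75)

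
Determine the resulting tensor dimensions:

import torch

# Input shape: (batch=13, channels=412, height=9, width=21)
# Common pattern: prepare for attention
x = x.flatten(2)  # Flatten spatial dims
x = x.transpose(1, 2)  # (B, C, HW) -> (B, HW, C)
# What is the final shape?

Input shape: (13, 412, 9, 21)
  -> after flatten(2): (13, 412, 189)
Output shape: (13, 189, 412)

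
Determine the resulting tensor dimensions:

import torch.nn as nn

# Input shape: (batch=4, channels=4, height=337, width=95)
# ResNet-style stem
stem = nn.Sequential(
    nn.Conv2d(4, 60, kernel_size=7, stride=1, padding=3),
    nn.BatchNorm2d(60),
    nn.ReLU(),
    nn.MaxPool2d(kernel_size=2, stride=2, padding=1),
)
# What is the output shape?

Input shape: (4, 4, 337, 95)
  -> after Conv2d 7x7 stride=1: (4, 60, 337, 95)
Output shape: (4, 60, 169, 48)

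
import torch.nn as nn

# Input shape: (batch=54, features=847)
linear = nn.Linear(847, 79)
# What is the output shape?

Input shape: (54, 847)
Output shape: (54, 79)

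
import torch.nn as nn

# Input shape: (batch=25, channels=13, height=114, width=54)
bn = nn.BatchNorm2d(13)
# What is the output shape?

Input shape: (25, 13, 114, 54)
Output shape: (25, 13, 114, 54)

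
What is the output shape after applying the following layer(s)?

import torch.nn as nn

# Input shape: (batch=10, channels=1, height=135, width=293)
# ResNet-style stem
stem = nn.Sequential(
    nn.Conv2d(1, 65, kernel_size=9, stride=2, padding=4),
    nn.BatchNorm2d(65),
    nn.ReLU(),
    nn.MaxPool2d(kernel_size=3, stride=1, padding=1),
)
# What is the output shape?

Input shape: (10, 1, 135, 293)
  -> after Conv2d 9x9 stride=2: (10, 65, 68, 147)
Output shape: (10, 65, 68, 147)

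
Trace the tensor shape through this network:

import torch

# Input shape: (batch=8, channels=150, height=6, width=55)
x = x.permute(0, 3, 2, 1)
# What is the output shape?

Input shape: (8, 150, 6, 55)
Output shape: (8, 55, 6, 150)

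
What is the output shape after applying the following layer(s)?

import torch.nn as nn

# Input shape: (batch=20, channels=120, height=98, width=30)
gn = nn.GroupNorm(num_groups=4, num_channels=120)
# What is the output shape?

Input shape: (20, 120, 98, 30)
Output shape: (20, 120, 98, 30)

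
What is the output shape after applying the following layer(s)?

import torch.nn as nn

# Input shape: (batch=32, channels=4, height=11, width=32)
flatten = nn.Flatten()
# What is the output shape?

Input shape: (32, 4, 11, 32)
Output shape: (32, 1408)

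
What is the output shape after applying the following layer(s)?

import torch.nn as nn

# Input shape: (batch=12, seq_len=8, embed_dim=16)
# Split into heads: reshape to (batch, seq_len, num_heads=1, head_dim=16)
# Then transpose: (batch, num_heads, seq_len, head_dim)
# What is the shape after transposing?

Input shape: (12, 8, 16)
  -> after reshape: (12, 8, 1, 16)
Output shape: (12, 1, 8, 16)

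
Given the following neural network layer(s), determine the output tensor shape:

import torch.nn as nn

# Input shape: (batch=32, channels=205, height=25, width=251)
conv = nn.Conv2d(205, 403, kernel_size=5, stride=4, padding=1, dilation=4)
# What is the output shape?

Input shape: (32, 205, 25, 251)
Output shape: (32, 403, 3, 60)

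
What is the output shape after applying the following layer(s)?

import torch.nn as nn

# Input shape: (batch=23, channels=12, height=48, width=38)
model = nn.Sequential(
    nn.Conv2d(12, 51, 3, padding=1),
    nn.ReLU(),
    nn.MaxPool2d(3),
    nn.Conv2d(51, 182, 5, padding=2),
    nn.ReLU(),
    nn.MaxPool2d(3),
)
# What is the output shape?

Input shape: (23, 12, 48, 38)
  -> after first Conv2d: (23, 51, 48, 38)
  -> after first MaxPool2d: (23, 51, 16, 12)
  -> after second Conv2d: (23, 182, 16, 12)
Output shape: (23, 182, 5, 4)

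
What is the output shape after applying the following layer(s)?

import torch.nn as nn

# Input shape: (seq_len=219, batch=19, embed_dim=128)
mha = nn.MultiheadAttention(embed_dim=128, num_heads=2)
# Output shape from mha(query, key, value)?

Input shape: (219, 19, 128)
Output shape: (219, 19, 128)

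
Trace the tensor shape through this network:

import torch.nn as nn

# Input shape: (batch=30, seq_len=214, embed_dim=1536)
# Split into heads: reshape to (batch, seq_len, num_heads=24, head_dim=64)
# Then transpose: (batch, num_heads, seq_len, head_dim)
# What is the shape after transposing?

Input shape: (30, 214, 1536)
  -> after reshape: (30, 214, 24, 64)
Output shape: (30, 24, 214, 64)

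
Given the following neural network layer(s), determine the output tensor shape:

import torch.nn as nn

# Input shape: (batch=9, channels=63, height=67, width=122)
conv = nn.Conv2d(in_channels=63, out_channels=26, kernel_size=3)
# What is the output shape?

Input shape: (9, 63, 67, 122)
Output shape: (9, 26, 65, 120)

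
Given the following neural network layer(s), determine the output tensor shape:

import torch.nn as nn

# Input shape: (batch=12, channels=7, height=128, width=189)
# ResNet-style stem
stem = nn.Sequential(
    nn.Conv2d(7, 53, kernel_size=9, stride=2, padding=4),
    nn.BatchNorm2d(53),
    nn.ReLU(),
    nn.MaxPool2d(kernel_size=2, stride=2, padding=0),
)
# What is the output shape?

Input shape: (12, 7, 128, 189)
  -> after Conv2d 9x9 stride=2: (12, 53, 64, 95)
Output shape: (12, 53, 32, 47)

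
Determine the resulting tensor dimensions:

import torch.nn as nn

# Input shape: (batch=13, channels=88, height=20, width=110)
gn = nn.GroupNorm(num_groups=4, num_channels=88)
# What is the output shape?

Input shape: (13, 88, 20, 110)
Output shape: (13, 88, 20, 110)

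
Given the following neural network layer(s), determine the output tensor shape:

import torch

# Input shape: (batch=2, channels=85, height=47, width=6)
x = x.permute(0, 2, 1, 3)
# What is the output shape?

Input shape: (2, 85, 47, 6)
Output shape: (2, 47, 85, 6)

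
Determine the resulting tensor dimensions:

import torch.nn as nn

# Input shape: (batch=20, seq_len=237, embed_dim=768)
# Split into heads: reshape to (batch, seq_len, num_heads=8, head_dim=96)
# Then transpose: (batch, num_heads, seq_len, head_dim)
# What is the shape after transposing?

Input shape: (20, 237, 768)
  -> after reshape: (20, 237, 8, 96)
Output shape: (20, 8, 237, 96)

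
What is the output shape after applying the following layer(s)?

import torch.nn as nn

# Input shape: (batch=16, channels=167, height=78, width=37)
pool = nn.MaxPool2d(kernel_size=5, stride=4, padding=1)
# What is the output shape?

Input shape: (16, 167, 78, 37)
Output shape: (16, 167, 19, 9)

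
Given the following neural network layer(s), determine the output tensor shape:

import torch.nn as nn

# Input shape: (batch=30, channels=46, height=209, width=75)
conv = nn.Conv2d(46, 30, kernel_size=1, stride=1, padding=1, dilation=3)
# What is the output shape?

Input shape: (30, 46, 209, 75)
Output shape: (30, 30, 211, 77)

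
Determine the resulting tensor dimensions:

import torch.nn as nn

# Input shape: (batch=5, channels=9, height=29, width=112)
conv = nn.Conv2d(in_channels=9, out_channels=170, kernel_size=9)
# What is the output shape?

Input shape: (5, 9, 29, 112)
Output shape: (5, 170, 21, 104)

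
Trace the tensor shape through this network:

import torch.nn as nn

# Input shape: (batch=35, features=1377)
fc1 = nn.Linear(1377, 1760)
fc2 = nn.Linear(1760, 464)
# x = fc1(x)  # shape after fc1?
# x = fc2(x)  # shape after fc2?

Input shape: (35, 1377)
  -> after fc1: (35, 1760)
Output shape: (35, 464)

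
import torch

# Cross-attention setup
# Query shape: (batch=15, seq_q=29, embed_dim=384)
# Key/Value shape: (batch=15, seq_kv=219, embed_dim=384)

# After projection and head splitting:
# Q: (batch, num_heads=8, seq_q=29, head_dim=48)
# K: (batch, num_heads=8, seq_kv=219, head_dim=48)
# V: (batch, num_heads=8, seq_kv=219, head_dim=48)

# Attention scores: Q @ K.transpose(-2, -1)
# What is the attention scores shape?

Input shape: (15, 29, 384)
Output shape: (15, 8, 29, 219)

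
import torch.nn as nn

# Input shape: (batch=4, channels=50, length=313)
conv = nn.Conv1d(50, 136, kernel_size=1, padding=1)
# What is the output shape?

Input shape: (4, 50, 313)
Output shape: (4, 136, 315)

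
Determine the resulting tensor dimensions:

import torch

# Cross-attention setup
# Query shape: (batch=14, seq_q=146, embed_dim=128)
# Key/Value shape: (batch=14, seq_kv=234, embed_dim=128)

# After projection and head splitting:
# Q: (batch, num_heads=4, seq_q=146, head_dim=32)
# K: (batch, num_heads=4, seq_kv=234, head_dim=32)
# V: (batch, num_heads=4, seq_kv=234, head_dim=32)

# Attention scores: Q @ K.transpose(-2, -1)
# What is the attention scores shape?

Input shape: (14, 146, 128)
Output shape: (14, 4, 146, 234)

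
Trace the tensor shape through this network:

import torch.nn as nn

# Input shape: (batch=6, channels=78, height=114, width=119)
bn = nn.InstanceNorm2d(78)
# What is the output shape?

Input shape: (6, 78, 114, 119)
Output shape: (6, 78, 114, 119)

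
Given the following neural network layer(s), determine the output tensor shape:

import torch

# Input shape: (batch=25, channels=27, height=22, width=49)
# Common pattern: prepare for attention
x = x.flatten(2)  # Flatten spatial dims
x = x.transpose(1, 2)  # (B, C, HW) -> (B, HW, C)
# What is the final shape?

Input shape: (25, 27, 22, 49)
  -> after flatten(2): (25, 27, 1078)
Output shape: (25, 1078, 27)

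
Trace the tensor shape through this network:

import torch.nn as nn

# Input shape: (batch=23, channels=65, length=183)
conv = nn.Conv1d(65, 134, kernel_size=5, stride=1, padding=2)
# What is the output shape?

Input shape: (23, 65, 183)
Output shape: (23, 134, 183)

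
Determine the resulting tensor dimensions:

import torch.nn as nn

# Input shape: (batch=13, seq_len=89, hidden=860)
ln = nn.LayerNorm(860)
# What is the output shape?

Input shape: (13, 89, 860)
Output shape: (13, 89, 860)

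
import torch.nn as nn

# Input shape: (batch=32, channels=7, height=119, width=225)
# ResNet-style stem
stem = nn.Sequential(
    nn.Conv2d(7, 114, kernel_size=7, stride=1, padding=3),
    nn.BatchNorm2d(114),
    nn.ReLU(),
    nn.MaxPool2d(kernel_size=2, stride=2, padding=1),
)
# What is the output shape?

Input shape: (32, 7, 119, 225)
  -> after Conv2d 7x7 stride=1: (32, 114, 119, 225)
Output shape: (32, 114, 60, 113)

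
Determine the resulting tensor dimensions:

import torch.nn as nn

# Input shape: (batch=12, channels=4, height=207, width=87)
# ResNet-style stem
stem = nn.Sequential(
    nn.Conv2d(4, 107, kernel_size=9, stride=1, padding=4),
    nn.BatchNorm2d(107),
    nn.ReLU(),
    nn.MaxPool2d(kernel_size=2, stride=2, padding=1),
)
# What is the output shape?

Input shape: (12, 4, 207, 87)
  -> after Conv2d 9x9 stride=1: (12, 107, 207, 87)
Output shape: (12, 107, 104, 44)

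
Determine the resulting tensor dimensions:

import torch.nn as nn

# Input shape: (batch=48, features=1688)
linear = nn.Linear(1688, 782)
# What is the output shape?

Input shape: (48, 1688)
Output shape: (48, 782)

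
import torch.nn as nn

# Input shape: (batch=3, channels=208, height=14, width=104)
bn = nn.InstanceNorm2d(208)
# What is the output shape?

Input shape: (3, 208, 14, 104)
Output shape: (3, 208, 14, 104)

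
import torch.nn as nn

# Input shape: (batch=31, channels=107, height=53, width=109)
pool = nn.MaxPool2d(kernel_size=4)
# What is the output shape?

Input shape: (31, 107, 53, 109)
Output shape: (31, 107, 13, 27)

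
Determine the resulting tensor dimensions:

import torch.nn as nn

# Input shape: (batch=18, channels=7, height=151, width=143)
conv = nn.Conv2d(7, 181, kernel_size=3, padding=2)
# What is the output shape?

Input shape: (18, 7, 151, 143)
Output shape: (18, 181, 153, 145)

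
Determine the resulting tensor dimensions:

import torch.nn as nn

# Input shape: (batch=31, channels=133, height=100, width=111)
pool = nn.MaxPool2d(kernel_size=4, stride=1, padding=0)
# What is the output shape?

Input shape: (31, 133, 100, 111)
Output shape: (31, 133, 97, 108)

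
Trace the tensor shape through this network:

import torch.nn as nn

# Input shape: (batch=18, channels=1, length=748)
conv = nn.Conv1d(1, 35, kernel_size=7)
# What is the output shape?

Input shape: (18, 1, 748)
Output shape: (18, 35, 742)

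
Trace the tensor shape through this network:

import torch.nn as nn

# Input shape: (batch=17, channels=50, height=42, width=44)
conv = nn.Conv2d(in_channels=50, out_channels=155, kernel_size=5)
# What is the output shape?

Input shape: (17, 50, 42, 44)
Output shape: (17, 155, 38, 40)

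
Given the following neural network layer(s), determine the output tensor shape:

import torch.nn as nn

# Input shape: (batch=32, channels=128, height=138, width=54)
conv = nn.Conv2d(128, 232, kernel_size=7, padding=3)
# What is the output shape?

Input shape: (32, 128, 138, 54)
Output shape: (32, 232, 138, 54)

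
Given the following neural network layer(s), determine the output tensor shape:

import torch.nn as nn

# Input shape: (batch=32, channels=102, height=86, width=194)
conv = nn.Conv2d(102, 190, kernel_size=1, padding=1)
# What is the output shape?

Input shape: (32, 102, 86, 194)
Output shape: (32, 190, 88, 196)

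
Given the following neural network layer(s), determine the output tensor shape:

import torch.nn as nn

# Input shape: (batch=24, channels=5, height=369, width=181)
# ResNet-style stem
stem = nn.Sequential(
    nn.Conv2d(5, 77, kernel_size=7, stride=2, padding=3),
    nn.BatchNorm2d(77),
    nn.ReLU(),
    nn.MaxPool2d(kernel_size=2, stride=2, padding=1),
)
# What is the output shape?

Input shape: (24, 5, 369, 181)
  -> after Conv2d 7x7 stride=2: (24, 77, 185, 91)
Output shape: (24, 77, 93, 46)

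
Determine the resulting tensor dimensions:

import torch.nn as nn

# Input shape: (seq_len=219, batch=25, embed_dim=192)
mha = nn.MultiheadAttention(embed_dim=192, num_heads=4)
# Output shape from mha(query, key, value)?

Input shape: (219, 25, 192)
Output shape: (219, 25, 192)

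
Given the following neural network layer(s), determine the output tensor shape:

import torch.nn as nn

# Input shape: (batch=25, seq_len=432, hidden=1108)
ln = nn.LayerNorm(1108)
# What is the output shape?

Input shape: (25, 432, 1108)
Output shape: (25, 432, 1108)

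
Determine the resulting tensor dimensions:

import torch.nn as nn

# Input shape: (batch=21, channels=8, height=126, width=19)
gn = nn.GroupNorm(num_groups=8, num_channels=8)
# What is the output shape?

Input shape: (21, 8, 126, 19)
Output shape: (21, 8, 126, 19)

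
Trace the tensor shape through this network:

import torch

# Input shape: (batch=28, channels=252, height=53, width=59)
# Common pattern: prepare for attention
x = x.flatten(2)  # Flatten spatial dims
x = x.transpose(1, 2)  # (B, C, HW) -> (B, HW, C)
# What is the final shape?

Input shape: (28, 252, 53, 59)
  -> after flatten(2): (28, 252, 3127)
Output shape: (28, 3127, 252)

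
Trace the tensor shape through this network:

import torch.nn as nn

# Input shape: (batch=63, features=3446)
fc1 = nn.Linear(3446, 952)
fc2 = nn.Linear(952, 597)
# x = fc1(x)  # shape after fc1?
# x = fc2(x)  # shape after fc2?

Input shape: (63, 3446)
  -> after fc1: (63, 952)
Output shape: (63, 597)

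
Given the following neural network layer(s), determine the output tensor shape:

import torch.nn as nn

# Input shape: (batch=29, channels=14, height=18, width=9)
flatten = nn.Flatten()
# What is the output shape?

Input shape: (29, 14, 18, 9)
Output shape: (29, 2268)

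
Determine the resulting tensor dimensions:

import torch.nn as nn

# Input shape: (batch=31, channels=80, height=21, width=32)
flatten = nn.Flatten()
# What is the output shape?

Input shape: (31, 80, 21, 32)
Output shape: (31, 53760)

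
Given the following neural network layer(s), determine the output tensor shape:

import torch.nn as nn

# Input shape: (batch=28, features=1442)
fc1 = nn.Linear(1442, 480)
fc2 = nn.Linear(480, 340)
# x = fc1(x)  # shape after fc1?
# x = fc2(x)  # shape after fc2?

Input shape: (28, 1442)
  -> after fc1: (28, 480)
Output shape: (28, 340)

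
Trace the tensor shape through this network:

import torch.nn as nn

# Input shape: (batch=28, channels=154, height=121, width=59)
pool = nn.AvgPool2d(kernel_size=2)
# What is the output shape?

Input shape: (28, 154, 121, 59)
Output shape: (28, 154, 60, 29)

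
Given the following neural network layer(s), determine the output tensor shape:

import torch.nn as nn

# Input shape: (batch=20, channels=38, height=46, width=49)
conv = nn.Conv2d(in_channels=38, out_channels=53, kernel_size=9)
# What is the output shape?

Input shape: (20, 38, 46, 49)
Output shape: (20, 53, 38, 41)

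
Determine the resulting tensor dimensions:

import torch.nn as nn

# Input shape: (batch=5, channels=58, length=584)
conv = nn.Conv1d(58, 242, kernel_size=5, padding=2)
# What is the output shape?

Input shape: (5, 58, 584)
Output shape: (5, 242, 584)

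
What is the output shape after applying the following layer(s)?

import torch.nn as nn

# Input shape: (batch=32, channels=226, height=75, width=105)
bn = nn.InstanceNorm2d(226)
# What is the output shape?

Input shape: (32, 226, 75, 105)
Output shape: (32, 226, 75, 105)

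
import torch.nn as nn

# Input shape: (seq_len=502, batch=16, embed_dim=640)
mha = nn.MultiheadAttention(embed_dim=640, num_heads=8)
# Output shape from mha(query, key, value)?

Input shape: (502, 16, 640)
Output shape: (502, 16, 640)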